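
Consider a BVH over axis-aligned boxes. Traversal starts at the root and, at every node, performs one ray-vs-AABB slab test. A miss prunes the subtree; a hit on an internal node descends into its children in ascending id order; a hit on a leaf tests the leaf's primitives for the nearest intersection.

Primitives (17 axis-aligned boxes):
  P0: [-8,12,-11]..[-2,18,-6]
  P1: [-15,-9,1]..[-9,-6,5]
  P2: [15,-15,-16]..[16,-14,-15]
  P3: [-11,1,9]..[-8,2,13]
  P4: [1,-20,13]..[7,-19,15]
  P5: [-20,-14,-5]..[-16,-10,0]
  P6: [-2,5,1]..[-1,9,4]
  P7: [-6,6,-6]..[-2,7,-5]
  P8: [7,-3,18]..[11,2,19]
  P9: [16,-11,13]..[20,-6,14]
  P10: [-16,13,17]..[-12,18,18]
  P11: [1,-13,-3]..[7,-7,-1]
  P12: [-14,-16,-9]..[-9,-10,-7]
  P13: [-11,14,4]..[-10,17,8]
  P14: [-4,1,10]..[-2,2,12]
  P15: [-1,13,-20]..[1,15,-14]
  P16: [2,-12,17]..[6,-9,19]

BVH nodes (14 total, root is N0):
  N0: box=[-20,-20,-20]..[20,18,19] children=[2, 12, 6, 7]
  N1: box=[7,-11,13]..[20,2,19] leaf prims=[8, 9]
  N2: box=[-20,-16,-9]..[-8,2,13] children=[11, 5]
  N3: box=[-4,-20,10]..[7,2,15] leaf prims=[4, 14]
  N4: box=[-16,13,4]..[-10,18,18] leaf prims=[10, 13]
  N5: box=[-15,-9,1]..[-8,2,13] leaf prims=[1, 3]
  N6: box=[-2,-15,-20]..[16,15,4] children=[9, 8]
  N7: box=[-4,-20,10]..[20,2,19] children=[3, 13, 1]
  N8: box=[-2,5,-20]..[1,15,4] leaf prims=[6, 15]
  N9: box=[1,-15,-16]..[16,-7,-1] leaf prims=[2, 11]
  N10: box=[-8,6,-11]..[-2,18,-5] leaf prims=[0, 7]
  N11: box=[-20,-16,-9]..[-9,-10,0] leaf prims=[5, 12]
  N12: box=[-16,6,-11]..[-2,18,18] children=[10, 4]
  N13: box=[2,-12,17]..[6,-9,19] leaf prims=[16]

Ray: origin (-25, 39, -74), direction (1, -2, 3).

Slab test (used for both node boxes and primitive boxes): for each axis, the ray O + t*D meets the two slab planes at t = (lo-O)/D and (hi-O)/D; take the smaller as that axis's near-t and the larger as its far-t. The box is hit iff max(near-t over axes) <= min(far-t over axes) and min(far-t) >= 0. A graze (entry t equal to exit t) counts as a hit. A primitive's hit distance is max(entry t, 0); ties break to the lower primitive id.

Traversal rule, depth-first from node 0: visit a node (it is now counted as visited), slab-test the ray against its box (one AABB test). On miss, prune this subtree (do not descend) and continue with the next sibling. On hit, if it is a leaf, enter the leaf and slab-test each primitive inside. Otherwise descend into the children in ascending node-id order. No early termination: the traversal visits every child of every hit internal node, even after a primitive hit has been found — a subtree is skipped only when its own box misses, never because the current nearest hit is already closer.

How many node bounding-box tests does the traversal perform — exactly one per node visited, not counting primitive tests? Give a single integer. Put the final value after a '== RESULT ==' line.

Walk:
N0 x:[5,45] y:[21/2,59/2] z:[18,31] -> hit [18,59/2], descend [2, 6, 7, 12]
  N2 x:[5,17] y:[37/2,55/2] z:[65/3,29] -> miss, prune
  N6 x:[23,41] y:[12,27] z:[18,26] -> hit [23,26], descend [8, 9]
    N8 x:[23,26] y:[12,17] z:[18,26] -> miss, prune
    N9 x:[26,41] y:[23,27] z:[58/3,73/3] -> miss, prune
  N7 x:[21,45] y:[37/2,59/2] z:[28,31] -> hit [28,59/2], descend [1, 3, 13]
    N1 x:[32,45] y:[37/2,25] z:[29,31] -> miss, prune
    N3 x:[21,32] y:[37/2,59/2] z:[28,89/3] -> hit [28,59/2] leaf, test {P4@t=29, P14(miss)}
    N13 x:[27,31] y:[24,51/2] z:[91/3,31] -> miss, prune
  N12 x:[9,23] y:[21/2,33/2] z:[21,92/3] -> miss, prune

Visited [0, 2, 6, 8, 9, 7, 1, 3, 13, 12]. Tests: 10 box, 1 leaf. Nearest: P4.

== RESULT ==
10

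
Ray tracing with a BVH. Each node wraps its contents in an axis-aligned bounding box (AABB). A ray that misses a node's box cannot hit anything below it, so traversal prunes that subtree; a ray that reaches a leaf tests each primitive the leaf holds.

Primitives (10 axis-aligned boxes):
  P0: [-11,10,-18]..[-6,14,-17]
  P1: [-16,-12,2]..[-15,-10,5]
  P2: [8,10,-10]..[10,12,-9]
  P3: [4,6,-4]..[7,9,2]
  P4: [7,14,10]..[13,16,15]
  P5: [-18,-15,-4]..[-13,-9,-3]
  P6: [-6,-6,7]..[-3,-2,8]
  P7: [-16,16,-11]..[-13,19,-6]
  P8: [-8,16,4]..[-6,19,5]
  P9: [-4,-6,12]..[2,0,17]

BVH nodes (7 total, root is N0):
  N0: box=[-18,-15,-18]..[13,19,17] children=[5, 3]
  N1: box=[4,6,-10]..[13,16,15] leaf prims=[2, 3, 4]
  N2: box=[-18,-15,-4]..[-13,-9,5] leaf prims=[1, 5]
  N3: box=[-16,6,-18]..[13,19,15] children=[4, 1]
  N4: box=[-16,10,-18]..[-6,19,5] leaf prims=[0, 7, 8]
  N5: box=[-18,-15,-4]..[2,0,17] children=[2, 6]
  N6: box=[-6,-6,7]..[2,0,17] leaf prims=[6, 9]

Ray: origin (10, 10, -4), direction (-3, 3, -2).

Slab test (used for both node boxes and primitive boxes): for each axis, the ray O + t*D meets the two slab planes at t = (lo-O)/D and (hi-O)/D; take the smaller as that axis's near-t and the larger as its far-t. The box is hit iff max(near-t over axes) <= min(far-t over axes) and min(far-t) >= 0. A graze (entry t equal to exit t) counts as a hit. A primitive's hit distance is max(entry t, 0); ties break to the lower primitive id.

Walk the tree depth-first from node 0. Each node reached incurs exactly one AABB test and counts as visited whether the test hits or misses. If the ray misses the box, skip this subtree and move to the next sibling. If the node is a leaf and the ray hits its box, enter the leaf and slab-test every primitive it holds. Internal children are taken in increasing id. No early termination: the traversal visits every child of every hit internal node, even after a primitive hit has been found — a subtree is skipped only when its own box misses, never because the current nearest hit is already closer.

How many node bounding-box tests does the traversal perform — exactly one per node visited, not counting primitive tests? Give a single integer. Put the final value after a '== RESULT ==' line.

Traverse from the root:
N0 x:[-1,28/3] y:[-25/3,3] z:[-21/2,7] -> hit [-1,3], descend [3, 5]
  N3 x:[-1,26/3] y:[-4/3,3] z:[-19/2,7] -> hit [-1,3], descend [1, 4]
    N1 x:[-1,2] y:[-4/3,2] z:[-19/2,3] -> hit [-1,2] leaf, test {P2(miss), P3(miss), P4(miss)}
    N4 x:[16/3,26/3] y:[0,3] z:[-9/2,7] -> miss, prune
  N5 x:[8/3,28/3] y:[-25/3,-10/3] z:[-21/2,0] -> miss, prune

order=[0, 3, 1, 4, 5]  |boxes|=5  |leaves|=1  hit=miss

== RESULT ==
5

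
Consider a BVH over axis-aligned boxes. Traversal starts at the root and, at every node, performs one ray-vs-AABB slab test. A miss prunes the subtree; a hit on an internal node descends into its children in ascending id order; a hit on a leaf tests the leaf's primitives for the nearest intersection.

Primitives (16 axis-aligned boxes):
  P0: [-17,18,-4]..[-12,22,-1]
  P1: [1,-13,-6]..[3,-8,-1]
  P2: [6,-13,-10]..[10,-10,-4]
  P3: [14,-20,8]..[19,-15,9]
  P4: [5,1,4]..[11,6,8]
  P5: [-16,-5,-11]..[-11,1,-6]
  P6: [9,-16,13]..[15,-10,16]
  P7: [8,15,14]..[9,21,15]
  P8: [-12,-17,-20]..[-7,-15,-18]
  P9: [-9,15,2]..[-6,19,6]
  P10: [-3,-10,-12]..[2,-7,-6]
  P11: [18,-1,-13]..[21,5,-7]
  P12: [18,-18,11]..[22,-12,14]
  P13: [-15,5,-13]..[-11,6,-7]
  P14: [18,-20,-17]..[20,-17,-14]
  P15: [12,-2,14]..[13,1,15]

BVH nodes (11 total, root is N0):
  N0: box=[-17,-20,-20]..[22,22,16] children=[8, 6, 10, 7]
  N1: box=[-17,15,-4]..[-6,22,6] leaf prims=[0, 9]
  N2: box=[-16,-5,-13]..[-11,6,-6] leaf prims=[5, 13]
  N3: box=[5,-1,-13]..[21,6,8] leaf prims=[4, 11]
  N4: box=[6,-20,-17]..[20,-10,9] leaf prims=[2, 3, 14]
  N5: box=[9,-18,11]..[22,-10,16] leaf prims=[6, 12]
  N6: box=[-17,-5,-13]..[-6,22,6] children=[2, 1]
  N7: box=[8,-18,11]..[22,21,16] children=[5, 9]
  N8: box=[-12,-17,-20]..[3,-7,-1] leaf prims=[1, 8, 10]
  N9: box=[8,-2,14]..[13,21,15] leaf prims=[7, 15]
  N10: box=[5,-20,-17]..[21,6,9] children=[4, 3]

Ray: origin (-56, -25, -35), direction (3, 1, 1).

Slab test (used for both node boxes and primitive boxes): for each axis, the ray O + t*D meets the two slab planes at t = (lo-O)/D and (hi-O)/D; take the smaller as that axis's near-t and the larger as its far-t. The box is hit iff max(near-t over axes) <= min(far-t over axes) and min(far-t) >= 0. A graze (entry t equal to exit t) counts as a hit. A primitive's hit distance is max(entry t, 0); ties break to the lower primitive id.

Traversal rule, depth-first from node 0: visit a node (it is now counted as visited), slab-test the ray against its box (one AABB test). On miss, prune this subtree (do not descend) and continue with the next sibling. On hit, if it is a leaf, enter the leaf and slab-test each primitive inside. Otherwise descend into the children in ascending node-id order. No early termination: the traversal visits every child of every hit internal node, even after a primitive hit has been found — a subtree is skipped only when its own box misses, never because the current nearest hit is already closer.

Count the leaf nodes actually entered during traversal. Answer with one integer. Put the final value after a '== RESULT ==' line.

Traverse from the root:
N0 x:[13,26] y:[5,47] z:[15,51] -> hit [15,26], descend [6, 7, 8, 10]
  N6 x:[13,50/3] y:[20,47] z:[22,41] -> miss, prune
  N7 x:[64/3,26] y:[7,46] z:[46,51] -> miss, prune
  N8 x:[44/3,59/3] y:[8,18] z:[15,34] -> hit [15,18] leaf, test {P1(miss), P8(miss), P10(miss)}
  N10 x:[61/3,77/3] y:[5,31] z:[18,44] -> hit [61/3,77/3], descend [3, 4]
    N3 x:[61/3,77/3] y:[24,31] z:[22,43] -> hit [24,77/3] leaf, test {P4(miss), P11@t=74/3}
    N4 x:[62/3,76/3] y:[5,15] z:[18,44] -> miss, prune

order=[0, 6, 7, 8, 10, 3, 4]  |boxes|=7  |leaves|=2  hit=P11

== RESULT ==
2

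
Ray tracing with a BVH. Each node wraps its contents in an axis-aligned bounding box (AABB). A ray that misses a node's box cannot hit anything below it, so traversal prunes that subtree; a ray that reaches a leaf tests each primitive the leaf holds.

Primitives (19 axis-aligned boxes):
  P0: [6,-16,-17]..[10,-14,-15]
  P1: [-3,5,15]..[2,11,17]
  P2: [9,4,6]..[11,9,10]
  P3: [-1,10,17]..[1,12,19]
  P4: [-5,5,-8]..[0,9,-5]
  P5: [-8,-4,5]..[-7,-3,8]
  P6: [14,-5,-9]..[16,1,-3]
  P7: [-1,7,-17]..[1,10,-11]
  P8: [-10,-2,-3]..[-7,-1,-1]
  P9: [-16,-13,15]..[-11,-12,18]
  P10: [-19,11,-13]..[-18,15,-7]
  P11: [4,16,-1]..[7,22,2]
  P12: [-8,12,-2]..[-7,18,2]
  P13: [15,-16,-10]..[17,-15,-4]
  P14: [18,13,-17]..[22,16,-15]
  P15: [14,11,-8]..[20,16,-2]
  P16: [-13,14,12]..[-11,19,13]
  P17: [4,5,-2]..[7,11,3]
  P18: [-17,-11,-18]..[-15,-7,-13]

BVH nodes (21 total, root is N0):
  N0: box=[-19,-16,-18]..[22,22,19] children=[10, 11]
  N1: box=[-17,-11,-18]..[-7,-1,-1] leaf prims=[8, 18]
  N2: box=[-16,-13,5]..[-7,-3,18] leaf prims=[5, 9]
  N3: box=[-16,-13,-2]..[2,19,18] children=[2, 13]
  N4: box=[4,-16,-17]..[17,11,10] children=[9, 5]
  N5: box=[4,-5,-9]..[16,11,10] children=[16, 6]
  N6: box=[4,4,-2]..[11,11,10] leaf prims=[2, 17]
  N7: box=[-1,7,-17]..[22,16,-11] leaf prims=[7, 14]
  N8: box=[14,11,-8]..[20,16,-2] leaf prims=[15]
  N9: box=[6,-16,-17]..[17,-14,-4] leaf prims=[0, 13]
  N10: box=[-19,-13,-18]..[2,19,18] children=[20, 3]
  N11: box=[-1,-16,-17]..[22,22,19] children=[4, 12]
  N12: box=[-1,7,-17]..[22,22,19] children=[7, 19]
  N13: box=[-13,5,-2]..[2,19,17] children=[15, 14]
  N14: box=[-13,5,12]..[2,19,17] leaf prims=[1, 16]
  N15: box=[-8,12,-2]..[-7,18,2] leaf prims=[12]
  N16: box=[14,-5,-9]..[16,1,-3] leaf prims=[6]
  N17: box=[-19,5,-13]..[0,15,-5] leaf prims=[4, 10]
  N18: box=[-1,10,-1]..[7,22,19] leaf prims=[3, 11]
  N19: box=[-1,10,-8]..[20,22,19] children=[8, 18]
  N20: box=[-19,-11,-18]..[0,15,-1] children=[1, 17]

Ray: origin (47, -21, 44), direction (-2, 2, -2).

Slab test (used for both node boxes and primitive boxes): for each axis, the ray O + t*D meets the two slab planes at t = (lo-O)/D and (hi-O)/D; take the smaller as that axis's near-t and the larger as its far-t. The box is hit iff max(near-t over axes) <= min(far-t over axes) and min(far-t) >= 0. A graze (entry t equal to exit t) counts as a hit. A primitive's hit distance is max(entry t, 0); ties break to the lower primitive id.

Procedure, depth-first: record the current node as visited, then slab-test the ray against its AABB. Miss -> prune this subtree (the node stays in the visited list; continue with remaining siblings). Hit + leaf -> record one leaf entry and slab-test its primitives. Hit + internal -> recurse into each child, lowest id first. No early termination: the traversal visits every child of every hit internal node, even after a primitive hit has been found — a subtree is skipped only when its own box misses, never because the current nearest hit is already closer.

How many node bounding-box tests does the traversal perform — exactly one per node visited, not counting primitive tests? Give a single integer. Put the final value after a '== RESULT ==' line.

Trace the traversal:
N0 x:[25/2,33] y:[5/2,43/2] z:[25/2,31] -> hit [25/2,43/2], descend [10, 11]
  N10 x:[45/2,33] y:[4,20] z:[13,31] -> miss, prune
  N11 x:[25/2,24] y:[5/2,43/2] z:[25/2,61/2] -> hit [25/2,43/2], descend [4, 12]
    N4 x:[15,43/2] y:[5/2,16] z:[17,61/2] -> miss, prune
    N12 x:[25/2,24] y:[14,43/2] z:[25/2,61/2] -> hit [14,43/2], descend [7, 19]
      N7 x:[25/2,24] y:[14,37/2] z:[55/2,61/2] -> miss, prune
      N19 x:[27/2,24] y:[31/2,43/2] z:[25/2,26] -> hit [31/2,43/2], descend [8, 18]
        N8 x:[27/2,33/2] y:[16,37/2] z:[23,26] -> miss, prune
        N18 x:[20,24] y:[31/2,43/2] z:[25/2,45/2] -> hit [20,43/2] leaf, test {P3(miss), P11@t=21}

Visited [0, 10, 11, 4, 12, 7, 19, 8, 18]. Tests: 9 box, 1 leaf. Nearest: P11.

== RESULT ==
9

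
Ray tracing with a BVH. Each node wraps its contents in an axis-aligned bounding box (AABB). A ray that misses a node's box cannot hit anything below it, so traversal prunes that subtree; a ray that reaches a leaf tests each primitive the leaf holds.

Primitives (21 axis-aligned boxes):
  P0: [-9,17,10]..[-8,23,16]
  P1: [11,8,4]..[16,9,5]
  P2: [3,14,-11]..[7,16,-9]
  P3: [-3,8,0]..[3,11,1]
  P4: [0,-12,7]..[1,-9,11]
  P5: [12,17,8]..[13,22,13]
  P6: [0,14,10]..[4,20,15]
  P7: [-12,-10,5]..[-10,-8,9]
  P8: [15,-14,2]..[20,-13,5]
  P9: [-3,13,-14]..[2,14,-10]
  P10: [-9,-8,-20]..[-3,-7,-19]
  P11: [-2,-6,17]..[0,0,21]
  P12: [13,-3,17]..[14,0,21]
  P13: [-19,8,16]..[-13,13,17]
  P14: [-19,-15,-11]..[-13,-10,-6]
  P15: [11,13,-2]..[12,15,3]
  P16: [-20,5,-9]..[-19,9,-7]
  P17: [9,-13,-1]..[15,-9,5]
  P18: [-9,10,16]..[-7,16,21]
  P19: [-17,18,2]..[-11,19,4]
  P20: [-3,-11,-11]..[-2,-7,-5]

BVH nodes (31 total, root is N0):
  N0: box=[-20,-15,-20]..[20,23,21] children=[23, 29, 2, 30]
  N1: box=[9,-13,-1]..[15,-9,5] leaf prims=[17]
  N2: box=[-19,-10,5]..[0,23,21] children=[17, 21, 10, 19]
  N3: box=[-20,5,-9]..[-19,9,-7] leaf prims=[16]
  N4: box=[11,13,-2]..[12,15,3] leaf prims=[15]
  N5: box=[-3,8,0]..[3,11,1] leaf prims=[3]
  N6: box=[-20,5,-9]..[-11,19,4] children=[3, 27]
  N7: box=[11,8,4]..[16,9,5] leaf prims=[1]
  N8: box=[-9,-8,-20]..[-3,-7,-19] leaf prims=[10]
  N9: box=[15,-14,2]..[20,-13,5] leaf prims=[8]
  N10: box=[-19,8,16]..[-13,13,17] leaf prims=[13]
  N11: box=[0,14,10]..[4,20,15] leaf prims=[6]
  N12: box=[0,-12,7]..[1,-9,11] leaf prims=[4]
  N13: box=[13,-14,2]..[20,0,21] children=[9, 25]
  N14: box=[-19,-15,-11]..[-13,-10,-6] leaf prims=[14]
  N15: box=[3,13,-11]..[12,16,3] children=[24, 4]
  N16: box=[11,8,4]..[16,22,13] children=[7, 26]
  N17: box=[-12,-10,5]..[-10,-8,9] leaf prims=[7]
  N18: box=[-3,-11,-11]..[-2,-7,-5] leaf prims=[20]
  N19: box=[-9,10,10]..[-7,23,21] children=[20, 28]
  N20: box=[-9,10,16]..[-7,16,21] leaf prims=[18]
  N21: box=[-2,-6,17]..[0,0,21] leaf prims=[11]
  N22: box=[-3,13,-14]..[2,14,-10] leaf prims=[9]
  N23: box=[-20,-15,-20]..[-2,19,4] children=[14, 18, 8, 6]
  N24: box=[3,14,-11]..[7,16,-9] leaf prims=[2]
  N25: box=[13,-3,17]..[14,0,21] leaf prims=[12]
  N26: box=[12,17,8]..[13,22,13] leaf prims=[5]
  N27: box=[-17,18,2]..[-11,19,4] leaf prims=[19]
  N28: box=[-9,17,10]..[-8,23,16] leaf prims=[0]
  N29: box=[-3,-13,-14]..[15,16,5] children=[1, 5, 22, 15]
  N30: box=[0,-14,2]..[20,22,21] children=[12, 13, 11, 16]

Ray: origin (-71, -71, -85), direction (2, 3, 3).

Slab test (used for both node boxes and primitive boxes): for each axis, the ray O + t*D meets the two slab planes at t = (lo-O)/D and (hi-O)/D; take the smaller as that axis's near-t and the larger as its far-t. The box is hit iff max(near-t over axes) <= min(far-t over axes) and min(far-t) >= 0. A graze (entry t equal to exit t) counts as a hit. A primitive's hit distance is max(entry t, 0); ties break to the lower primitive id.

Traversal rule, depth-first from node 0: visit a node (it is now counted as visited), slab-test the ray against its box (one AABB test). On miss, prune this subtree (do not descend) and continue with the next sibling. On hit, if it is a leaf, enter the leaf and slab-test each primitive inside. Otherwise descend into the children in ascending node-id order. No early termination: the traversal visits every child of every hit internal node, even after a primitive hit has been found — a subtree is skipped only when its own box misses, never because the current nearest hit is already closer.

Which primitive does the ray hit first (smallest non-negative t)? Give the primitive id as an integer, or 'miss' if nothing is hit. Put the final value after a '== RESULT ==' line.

Trace the traversal:
N0 x:[51/2,91/2] y:[56/3,94/3] z:[65/3,106/3] -> hit [51/2,94/3], descend [2, 23, 29, 30]
  N2 x:[26,71/2] y:[61/3,94/3] z:[30,106/3] -> hit [30,94/3], descend [10, 17, 19, 21]
    N10 x:[26,29] y:[79/3,28] z:[101/3,34] -> miss, prune
    N17 x:[59/2,61/2] y:[61/3,21] z:[30,94/3] -> miss, prune
    N19 x:[31,32] y:[27,94/3] z:[95/3,106/3] -> miss, prune
    N21 x:[69/2,71/2] y:[65/3,71/3] z:[34,106/3] -> miss, prune
  N23 x:[51/2,69/2] y:[56/3,30] z:[65/3,89/3] -> hit [51/2,89/3], descend [6, 8, 14, 18]
    N6 x:[51/2,30] y:[76/3,30] z:[76/3,89/3] -> hit [51/2,89/3], descend [3, 27]
      N3 x:[51/2,26] y:[76/3,80/3] z:[76/3,26] -> hit [51/2,26] leaf, test {P16@t=51/2}
      N27 x:[27,30] y:[89/3,30] z:[29,89/3] -> hit [89/3,89/3] leaf, test {P19@t=89/3}
    N8 x:[31,34] y:[21,64/3] z:[65/3,22] -> miss, prune
    N14 x:[26,29] y:[56/3,61/3] z:[74/3,79/3] -> miss, prune
    N18 x:[34,69/2] y:[20,64/3] z:[74/3,80/3] -> miss, prune
  N29 x:[34,43] y:[58/3,29] z:[71/3,30] -> miss, prune
  N30 x:[71/2,91/2] y:[19,31] z:[29,106/3] -> miss, prune

Visited [0, 2, 10, 17, 19, 21, 23, 6, 3, 27, 8, 14, 18, 29, 30]. Tests: 15 box, 2 leaf. Nearest: P16.

== RESULT ==
16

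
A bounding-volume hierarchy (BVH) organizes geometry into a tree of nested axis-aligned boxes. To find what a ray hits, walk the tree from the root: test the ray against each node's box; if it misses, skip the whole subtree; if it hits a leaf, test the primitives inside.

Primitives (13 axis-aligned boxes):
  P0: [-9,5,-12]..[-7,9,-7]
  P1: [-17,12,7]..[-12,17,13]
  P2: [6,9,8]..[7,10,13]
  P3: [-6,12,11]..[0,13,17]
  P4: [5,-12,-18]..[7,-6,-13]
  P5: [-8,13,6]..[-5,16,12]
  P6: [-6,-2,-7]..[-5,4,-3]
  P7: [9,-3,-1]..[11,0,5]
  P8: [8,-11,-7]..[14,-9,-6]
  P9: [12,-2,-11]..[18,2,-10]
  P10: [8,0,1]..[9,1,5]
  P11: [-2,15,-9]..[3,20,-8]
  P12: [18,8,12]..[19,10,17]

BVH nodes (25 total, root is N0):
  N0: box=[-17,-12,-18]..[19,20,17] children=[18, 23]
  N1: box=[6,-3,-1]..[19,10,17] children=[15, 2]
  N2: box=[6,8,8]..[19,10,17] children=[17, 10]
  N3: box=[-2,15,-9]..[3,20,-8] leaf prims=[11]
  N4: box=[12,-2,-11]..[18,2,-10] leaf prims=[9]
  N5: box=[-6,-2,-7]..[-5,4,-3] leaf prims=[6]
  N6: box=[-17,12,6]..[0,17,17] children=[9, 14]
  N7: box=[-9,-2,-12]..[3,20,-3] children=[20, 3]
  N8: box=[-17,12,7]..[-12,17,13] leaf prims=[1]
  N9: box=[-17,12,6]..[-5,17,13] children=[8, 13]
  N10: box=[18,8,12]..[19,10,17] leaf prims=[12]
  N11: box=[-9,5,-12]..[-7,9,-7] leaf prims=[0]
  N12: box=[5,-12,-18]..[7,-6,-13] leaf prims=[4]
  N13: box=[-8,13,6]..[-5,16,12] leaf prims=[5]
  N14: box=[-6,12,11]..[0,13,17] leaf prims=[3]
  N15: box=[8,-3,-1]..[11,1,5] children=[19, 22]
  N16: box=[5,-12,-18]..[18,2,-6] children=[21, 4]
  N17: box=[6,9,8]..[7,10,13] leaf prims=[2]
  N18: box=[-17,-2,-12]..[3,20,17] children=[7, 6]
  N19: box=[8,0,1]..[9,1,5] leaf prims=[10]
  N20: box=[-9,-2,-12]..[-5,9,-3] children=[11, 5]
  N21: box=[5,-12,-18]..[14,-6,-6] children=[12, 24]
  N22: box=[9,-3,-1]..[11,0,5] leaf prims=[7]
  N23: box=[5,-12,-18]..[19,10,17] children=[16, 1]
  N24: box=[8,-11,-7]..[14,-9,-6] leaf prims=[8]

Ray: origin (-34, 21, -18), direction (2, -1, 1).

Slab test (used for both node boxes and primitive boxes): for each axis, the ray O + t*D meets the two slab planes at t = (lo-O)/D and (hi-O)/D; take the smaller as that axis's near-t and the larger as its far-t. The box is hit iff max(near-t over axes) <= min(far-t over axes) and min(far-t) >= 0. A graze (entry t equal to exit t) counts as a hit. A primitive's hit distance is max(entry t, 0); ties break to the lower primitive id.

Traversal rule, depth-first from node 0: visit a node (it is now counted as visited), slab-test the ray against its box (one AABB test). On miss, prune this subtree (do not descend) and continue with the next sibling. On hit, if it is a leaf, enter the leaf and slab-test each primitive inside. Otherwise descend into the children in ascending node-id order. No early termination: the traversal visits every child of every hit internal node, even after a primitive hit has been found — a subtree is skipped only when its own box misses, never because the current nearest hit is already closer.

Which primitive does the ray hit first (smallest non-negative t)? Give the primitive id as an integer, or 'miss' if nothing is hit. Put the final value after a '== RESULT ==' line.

Traverse from the root:
N0 x:[17/2,53/2] y:[1,33] z:[0,35] -> hit [17/2,53/2], descend [18, 23]
  N18 x:[17/2,37/2] y:[1,23] z:[6,35] -> hit [17/2,37/2], descend [6, 7]
    N6 x:[17/2,17] y:[4,9] z:[24,35] -> miss, prune
    N7 x:[25/2,37/2] y:[1,23] z:[6,15] -> hit [25/2,15], descend [3, 20]
      N3 x:[16,37/2] y:[1,6] z:[9,10] -> miss, prune
      N20 x:[25/2,29/2] y:[12,23] z:[6,15] -> hit [25/2,29/2], descend [5, 11]
        N5 x:[14,29/2] y:[17,23] z:[11,15] -> miss, prune
        N11 x:[25/2,27/2] y:[12,16] z:[6,11] -> miss, prune
  N23 x:[39/2,53/2] y:[11,33] z:[0,35] -> hit [39/2,53/2], descend [1, 16]
    N1 x:[20,53/2] y:[11,24] z:[17,35] -> hit [20,24], descend [2, 15]
      N2 x:[20,53/2] y:[11,13] z:[26,35] -> miss, prune
      N15 x:[21,45/2] y:[20,24] z:[17,23] -> hit [21,45/2], descend [19, 22]
        N19 x:[21,43/2] y:[20,21] z:[19,23] -> hit [21,21] leaf, test {P10@t=21}
        N22 x:[43/2,45/2] y:[21,24] z:[17,23] -> hit [43/2,45/2] leaf, test {P7@t=43/2}
    N16 x:[39/2,26] y:[19,33] z:[0,12] -> miss, prune

order=[0, 18, 6, 7, 3, 20, 5, 11, 23, 1, 2, 15, 19, 22, 16]  |boxes|=15  |leaves|=2  hit=P10

== RESULT ==
10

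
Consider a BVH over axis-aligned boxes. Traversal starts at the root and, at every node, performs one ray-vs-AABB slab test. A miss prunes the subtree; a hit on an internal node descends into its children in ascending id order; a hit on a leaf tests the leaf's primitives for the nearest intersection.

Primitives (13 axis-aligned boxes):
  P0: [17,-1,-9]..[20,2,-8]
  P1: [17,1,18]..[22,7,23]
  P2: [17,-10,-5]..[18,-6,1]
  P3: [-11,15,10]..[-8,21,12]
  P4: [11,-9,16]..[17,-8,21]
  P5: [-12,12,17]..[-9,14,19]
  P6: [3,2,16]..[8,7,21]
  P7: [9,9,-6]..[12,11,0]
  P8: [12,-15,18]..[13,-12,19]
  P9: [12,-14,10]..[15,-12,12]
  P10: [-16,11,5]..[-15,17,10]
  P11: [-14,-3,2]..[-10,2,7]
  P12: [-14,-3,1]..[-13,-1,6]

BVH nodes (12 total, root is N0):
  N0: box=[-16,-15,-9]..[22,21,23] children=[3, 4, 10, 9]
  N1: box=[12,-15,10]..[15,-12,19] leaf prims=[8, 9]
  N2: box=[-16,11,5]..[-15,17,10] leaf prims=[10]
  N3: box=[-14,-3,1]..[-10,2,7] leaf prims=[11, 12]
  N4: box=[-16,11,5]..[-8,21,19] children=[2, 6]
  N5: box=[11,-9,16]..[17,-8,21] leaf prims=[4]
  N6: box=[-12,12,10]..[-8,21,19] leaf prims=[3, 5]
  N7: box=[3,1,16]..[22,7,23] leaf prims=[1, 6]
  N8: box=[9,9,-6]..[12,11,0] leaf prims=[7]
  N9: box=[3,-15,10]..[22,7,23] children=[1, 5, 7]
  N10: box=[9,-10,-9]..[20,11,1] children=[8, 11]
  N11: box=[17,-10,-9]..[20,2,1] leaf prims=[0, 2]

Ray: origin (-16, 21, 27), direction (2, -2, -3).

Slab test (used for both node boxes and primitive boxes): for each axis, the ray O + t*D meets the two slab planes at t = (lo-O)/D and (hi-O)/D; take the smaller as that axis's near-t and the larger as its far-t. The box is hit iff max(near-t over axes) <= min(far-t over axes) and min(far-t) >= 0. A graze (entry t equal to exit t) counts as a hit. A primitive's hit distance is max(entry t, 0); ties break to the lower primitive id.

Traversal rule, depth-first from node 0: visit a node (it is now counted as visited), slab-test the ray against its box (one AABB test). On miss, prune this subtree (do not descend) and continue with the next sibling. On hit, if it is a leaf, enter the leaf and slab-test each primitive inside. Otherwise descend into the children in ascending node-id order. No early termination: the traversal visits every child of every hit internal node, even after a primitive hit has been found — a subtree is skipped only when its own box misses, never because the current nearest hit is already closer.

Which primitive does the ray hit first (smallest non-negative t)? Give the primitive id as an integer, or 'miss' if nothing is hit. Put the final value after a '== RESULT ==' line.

Trace the traversal:
N0 x:[0,19] y:[0,18] z:[4/3,12] -> hit [4/3,12], descend [3, 4, 9, 10]
  N3 x:[1,3] y:[19/2,12] z:[20/3,26/3] -> miss, prune
  N4 x:[0,4] y:[0,5] z:[8/3,22/3] -> hit [8/3,4], descend [2, 6]
    N2 x:[0,1/2] y:[2,5] z:[17/3,22/3] -> miss, prune
    N6 x:[2,4] y:[0,9/2] z:[8/3,17/3] -> hit [8/3,4] leaf, test {P3(miss), P5(miss)}
  N9 x:[19/2,19] y:[7,18] z:[4/3,17/3] -> miss, prune
  N10 x:[25/2,18] y:[5,31/2] z:[26/3,12] -> miss, prune

order=[0, 3, 4, 2, 6, 9, 10]  |boxes|=7  |leaves|=1  hit=miss

== RESULT ==
miss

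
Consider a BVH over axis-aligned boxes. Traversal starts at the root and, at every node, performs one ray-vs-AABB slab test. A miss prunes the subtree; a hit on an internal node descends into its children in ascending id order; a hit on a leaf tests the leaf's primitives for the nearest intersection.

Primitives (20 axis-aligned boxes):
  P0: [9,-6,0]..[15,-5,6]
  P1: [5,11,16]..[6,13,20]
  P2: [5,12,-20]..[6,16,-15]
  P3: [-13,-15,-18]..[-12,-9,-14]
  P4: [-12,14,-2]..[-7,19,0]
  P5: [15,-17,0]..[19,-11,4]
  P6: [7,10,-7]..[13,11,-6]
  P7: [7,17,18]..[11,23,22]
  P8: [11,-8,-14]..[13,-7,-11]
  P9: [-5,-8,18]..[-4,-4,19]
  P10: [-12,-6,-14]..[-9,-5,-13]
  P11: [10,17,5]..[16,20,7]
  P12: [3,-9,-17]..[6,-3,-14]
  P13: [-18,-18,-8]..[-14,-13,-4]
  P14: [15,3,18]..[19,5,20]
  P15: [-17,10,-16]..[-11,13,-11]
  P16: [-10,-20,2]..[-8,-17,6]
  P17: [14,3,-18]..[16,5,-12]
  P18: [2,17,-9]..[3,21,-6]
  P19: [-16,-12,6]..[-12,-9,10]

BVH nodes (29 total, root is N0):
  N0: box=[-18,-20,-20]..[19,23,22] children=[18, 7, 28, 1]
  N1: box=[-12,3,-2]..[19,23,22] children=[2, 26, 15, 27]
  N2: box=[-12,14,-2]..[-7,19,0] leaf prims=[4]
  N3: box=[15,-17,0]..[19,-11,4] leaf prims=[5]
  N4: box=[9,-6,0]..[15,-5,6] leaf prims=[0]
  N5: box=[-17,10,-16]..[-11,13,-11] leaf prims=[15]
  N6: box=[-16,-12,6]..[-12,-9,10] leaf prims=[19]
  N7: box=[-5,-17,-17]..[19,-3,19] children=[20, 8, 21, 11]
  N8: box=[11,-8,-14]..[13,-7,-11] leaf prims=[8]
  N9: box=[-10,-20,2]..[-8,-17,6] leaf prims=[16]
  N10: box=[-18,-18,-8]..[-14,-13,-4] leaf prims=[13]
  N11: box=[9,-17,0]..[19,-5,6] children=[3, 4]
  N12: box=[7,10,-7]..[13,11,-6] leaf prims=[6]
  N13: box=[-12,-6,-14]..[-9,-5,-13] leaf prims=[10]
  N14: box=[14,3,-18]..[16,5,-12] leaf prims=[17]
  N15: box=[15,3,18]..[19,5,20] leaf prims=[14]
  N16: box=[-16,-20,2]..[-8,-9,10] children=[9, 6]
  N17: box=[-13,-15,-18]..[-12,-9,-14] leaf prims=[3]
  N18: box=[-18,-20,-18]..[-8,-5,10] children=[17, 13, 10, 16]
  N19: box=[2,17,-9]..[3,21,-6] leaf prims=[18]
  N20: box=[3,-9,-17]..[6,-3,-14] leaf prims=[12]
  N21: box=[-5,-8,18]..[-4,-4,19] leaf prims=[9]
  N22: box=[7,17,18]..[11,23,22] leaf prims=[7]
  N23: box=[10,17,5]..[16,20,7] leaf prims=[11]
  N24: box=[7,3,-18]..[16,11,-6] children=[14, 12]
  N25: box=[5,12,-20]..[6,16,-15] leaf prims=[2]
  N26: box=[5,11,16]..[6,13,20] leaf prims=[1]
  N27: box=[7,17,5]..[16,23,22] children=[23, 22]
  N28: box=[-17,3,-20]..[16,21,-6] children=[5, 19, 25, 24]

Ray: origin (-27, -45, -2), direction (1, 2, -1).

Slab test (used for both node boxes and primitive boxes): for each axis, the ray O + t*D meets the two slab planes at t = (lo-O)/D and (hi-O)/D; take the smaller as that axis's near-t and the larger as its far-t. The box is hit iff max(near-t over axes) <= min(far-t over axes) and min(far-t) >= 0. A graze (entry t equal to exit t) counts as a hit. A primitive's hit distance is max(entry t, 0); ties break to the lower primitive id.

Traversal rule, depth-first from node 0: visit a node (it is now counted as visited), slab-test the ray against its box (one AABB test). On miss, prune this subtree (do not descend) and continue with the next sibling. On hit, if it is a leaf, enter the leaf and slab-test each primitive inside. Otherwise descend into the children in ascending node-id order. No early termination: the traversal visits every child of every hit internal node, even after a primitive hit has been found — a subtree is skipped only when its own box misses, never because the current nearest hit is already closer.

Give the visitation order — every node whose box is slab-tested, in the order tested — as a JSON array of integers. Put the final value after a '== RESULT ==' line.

Traverse from the root:
N0 x:[9,46] y:[25/2,34] z:[-24,18] -> hit [25/2,18], descend [1, 7, 18, 28]
  N1 x:[15,46] y:[24,34] z:[-24,0] -> miss, prune
  N7 x:[22,46] y:[14,21] z:[-21,15] -> miss, prune
  N18 x:[9,19] y:[25/2,20] z:[-12,16] -> hit [25/2,16], descend [10, 13, 16, 17]
    N10 x:[9,13] y:[27/2,16] z:[2,6] -> miss, prune
    N13 x:[15,18] y:[39/2,20] z:[11,12] -> miss, prune
    N16 x:[11,19] y:[25/2,18] z:[-12,-4] -> miss, prune
    N17 x:[14,15] y:[15,18] z:[12,16] -> hit [15,15] leaf, test {P3@t=15}
  N28 x:[10,43] y:[24,33] z:[4,18] -> miss, prune

order=[0, 1, 7, 18, 10, 13, 16, 17, 28]  |boxes|=9  |leaves|=1  hit=P3

== RESULT ==
[0, 1, 7, 18, 10, 13, 16, 17, 28]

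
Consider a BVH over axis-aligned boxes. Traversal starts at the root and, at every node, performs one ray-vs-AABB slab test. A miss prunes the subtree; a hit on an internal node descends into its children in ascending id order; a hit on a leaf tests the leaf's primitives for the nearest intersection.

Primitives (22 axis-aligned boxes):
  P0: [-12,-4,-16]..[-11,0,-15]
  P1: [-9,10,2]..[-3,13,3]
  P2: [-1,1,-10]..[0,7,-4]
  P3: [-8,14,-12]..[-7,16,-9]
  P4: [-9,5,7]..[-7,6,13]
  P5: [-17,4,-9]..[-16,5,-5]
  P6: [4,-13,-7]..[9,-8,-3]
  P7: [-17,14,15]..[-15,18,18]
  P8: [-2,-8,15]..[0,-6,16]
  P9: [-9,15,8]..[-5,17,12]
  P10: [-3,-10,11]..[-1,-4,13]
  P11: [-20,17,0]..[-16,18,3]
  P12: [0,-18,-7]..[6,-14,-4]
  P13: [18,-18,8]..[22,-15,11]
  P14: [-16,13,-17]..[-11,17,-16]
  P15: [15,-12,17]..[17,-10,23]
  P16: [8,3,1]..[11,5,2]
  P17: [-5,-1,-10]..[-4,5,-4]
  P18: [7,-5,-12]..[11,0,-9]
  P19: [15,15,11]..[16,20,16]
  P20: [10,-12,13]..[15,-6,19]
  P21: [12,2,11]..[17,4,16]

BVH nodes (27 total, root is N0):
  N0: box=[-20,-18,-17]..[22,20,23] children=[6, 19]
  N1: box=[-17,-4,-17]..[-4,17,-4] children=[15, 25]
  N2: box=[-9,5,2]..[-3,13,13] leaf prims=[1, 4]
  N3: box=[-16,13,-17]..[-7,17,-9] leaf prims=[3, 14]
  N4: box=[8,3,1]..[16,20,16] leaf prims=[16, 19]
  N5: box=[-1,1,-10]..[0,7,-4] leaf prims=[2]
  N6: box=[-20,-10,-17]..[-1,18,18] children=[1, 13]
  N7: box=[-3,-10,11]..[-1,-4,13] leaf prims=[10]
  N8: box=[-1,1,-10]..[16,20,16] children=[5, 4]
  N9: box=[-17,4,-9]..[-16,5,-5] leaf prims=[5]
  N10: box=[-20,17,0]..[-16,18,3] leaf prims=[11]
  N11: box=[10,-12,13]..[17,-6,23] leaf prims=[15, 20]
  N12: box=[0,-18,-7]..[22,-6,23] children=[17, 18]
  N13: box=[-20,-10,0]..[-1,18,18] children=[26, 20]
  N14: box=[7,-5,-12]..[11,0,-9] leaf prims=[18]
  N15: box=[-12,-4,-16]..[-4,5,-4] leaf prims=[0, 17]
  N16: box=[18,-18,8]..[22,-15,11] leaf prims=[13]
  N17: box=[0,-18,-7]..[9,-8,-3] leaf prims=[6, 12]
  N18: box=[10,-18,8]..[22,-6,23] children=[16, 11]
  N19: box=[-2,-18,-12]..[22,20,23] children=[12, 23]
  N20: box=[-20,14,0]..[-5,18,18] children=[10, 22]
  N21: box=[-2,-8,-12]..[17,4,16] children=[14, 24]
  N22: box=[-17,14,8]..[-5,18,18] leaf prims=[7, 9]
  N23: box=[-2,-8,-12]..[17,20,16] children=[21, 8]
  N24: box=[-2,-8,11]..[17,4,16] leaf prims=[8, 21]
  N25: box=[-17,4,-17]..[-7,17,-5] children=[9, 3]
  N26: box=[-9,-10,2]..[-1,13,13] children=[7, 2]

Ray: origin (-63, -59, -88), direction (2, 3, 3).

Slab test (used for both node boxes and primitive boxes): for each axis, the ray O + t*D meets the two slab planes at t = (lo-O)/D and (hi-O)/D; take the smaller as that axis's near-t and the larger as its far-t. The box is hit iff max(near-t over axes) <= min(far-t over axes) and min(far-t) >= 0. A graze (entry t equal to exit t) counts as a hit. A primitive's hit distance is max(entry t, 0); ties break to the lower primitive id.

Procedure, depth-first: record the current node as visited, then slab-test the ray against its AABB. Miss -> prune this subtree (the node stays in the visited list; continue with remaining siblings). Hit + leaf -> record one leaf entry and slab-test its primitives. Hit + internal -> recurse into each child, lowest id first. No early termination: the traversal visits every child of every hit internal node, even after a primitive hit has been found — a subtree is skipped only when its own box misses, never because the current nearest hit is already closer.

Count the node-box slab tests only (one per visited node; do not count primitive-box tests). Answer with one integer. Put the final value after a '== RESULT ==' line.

Traverse from the root:
N0 x:[43/2,85/2] y:[41/3,79/3] z:[71/3,37] -> hit [71/3,79/3], descend [6, 19]
  N6 x:[43/2,31] y:[49/3,77/3] z:[71/3,106/3] -> hit [71/3,77/3], descend [1, 13]
    N1 x:[23,59/2] y:[55/3,76/3] z:[71/3,28] -> hit [71/3,76/3], descend [15, 25]
      N15 x:[51/2,59/2] y:[55/3,64/3] z:[24,28] -> miss, prune
      N25 x:[23,28] y:[21,76/3] z:[71/3,83/3] -> hit [71/3,76/3], descend [3, 9]
        N3 x:[47/2,28] y:[24,76/3] z:[71/3,79/3] -> hit [24,76/3] leaf, test {P3(miss), P14@t=24}
        N9 x:[23,47/2] y:[21,64/3] z:[79/3,83/3] -> miss, prune
    N13 x:[43/2,31] y:[49/3,77/3] z:[88/3,106/3] -> miss, prune
  N19 x:[61/2,85/2] y:[41/3,79/3] z:[76/3,37] -> miss, prune

Summary -> nodes [0, 6, 1, 15, 25, 3, 9, 13, 19]; box-tests=9; leaf-entries=1; first=P14

== RESULT ==
9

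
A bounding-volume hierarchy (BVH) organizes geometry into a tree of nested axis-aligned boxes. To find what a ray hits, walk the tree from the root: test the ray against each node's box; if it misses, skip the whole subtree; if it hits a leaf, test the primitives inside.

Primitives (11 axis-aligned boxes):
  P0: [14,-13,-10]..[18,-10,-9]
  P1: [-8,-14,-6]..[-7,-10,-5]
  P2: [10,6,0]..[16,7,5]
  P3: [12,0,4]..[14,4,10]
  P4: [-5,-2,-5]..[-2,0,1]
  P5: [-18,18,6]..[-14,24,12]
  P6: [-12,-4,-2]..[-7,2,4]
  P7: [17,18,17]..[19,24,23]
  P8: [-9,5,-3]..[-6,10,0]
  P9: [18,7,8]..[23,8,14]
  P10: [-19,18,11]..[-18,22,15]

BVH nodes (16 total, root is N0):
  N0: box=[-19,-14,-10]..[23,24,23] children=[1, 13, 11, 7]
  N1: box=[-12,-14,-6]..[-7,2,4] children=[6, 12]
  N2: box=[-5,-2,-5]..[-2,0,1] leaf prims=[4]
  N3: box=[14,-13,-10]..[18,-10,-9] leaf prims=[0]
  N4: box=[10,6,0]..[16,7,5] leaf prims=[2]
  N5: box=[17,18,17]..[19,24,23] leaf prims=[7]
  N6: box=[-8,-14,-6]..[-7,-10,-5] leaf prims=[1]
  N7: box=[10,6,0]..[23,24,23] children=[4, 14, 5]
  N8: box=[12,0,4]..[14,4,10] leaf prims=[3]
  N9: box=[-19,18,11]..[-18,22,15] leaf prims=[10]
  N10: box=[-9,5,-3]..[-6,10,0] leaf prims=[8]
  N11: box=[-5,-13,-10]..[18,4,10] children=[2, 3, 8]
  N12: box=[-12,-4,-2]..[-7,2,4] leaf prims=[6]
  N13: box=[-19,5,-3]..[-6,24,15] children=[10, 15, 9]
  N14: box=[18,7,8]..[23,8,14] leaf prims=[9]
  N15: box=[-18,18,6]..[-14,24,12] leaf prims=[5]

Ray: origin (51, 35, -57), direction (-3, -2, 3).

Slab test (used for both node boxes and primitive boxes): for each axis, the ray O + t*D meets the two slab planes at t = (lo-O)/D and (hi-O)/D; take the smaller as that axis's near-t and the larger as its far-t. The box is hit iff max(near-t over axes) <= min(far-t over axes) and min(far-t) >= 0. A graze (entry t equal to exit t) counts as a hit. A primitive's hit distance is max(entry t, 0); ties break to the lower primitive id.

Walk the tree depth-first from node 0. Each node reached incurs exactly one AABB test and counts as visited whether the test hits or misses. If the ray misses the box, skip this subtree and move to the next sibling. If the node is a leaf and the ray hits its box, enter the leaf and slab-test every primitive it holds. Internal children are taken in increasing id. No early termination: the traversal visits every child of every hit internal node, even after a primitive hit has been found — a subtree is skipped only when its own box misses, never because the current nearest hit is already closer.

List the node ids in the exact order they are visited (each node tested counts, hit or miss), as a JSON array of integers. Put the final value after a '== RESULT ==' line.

Trace the traversal:
N0 x:[28/3,70/3] y:[11/2,49/2] z:[47/3,80/3] -> hit [47/3,70/3], descend [1, 7, 11, 13]
  N1 x:[58/3,21] y:[33/2,49/2] z:[17,61/3] -> hit [58/3,61/3], descend [6, 12]
    N6 x:[58/3,59/3] y:[45/2,49/2] z:[17,52/3] -> miss, prune
    N12 x:[58/3,21] y:[33/2,39/2] z:[55/3,61/3] -> hit [58/3,39/2] leaf, test {P6@t=58/3}
  N7 x:[28/3,41/3] y:[11/2,29/2] z:[19,80/3] -> miss, prune
  N11 x:[11,56/3] y:[31/2,24] z:[47/3,67/3] -> hit [47/3,56/3], descend [2, 3, 8]
    N2 x:[53/3,56/3] y:[35/2,37/2] z:[52/3,58/3] -> hit [53/3,37/2] leaf, test {P4@t=53/3}
    N3 x:[11,37/3] y:[45/2,24] z:[47/3,16] -> miss, prune
    N8 x:[37/3,13] y:[31/2,35/2] z:[61/3,67/3] -> miss, prune
  N13 x:[19,70/3] y:[11/2,15] z:[18,24] -> miss, prune

Visited [0, 1, 6, 12, 7, 11, 2, 3, 8, 13]. Tests: 10 box, 2 leaf. Nearest: P4.

== RESULT ==
[0, 1, 6, 12, 7, 11, 2, 3, 8, 13]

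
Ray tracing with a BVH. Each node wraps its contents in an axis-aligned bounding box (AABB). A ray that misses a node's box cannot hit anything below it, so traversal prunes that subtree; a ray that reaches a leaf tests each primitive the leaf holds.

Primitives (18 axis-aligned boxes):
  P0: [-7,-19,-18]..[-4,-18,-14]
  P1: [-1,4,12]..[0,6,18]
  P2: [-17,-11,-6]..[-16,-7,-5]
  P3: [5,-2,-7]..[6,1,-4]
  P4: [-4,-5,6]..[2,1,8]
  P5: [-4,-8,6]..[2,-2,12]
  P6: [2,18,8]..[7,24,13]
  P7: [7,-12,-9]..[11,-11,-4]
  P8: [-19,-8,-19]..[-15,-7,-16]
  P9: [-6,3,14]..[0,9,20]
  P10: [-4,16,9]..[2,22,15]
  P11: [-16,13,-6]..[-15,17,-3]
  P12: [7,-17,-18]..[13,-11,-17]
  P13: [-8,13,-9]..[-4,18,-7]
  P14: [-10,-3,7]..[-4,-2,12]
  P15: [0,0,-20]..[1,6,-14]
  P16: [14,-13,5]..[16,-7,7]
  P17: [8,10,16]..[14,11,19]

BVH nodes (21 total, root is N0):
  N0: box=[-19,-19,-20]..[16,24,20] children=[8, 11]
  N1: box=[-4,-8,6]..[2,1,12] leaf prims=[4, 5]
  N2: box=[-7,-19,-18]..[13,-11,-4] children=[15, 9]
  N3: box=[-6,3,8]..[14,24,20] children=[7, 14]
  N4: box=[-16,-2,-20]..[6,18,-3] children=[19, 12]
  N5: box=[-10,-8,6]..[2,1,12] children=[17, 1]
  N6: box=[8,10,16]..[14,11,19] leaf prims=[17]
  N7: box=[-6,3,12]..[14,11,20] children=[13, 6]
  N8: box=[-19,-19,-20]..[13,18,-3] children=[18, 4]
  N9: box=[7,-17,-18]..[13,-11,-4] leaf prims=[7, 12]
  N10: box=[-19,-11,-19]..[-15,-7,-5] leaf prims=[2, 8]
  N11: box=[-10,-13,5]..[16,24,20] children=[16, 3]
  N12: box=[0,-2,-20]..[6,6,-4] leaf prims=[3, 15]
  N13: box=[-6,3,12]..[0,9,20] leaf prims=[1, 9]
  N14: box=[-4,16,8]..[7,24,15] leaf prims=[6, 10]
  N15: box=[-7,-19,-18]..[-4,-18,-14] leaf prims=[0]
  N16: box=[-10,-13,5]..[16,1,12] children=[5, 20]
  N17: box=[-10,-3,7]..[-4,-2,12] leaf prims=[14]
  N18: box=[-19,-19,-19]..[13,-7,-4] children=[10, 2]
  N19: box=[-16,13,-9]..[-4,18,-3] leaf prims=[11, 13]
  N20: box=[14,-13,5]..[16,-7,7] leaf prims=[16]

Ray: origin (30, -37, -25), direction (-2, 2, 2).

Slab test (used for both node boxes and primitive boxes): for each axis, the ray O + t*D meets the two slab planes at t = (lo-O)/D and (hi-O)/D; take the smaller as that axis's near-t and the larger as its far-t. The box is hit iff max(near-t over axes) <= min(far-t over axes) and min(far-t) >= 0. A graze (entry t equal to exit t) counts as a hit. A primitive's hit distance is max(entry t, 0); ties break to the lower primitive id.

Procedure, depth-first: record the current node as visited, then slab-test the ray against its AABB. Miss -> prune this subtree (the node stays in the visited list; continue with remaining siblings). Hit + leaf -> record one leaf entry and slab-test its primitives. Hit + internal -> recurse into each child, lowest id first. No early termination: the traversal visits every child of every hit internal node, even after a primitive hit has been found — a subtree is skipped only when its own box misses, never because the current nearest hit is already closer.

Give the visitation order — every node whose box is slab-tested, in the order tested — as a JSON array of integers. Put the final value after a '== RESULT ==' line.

Traverse from the root:
N0 x:[7,49/2] y:[9,61/2] z:[5/2,45/2] -> hit [9,45/2], descend [8, 11]
  N8 x:[17/2,49/2] y:[9,55/2] z:[5/2,11] -> hit [9,11], descend [4, 18]
    N4 x:[12,23] y:[35/2,55/2] z:[5/2,11] -> miss, prune
    N18 x:[17/2,49/2] y:[9,15] z:[3,21/2] -> hit [9,21/2], descend [2, 10]
      N2 x:[17/2,37/2] y:[9,13] z:[7/2,21/2] -> hit [9,21/2], descend [9, 15]
        N9 x:[17/2,23/2] y:[10,13] z:[7/2,21/2] -> hit [10,21/2] leaf, test {P7(miss), P12(miss)}
        N15 x:[17,37/2] y:[9,19/2] z:[7/2,11/2] -> miss, prune
      N10 x:[45/2,49/2] y:[13,15] z:[3,10] -> miss, prune
  N11 x:[7,20] y:[12,61/2] z:[15,45/2] -> hit [15,20], descend [3, 16]
    N3 x:[8,18] y:[20,61/2] z:[33/2,45/2] -> miss, prune
    N16 x:[7,20] y:[12,19] z:[15,37/2] -> hit [15,37/2], descend [5, 20]
      N5 x:[14,20] y:[29/2,19] z:[31/2,37/2] -> hit [31/2,37/2], descend [1, 17]
        N1 x:[14,17] y:[29/2,19] z:[31/2,37/2] -> hit [31/2,17] leaf, test {P4@t=16, P5@t=31/2}
        N17 x:[17,20] y:[17,35/2] z:[16,37/2] -> hit [17,35/2] leaf, test {P14@t=17}
      N20 x:[7,8] y:[12,15] z:[15,16] -> miss, prune

order=[0, 8, 4, 18, 2, 9, 15, 10, 11, 3, 16, 5, 1, 17, 20]  |boxes|=15  |leaves|=3  hit=P5

== RESULT ==
[0, 8, 4, 18, 2, 9, 15, 10, 11, 3, 16, 5, 1, 17, 20]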